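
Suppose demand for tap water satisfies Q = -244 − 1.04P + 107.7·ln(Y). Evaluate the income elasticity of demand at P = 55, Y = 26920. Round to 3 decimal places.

At P = 55, Y = 26920: Q = 797.407.
Holding P constant, ∂Q/∂Y = 107.7/Y = 0.00400074.
η_Y = (∂Q/∂Y)·(Y/Q) = 0.00400074 × (26920/797.407) = 0.135.

0.135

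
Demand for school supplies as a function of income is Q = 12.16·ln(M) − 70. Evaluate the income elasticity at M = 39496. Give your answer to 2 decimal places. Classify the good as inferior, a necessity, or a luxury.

At M = 39496: Q = 58.701.
dQ/dM = 12.16/M = 0.000307879 at this income.
η = (dQ/dM)·(M/Q) = 0.000307879 × (39496/58.701) = 0.21.
Since 0 < η < 1, the good is a necessity.

0.21 (necessity)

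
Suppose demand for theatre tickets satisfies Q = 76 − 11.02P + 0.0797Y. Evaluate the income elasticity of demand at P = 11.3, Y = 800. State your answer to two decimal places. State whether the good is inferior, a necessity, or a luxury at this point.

At P = 11.3, Y = 800: Q = 15.234.
Holding P constant, ∂Q/∂Y = 0.0797.
η_Y = (∂Q/∂Y)·(Y/Q) = 0.0797 × (800/15.234) = 4.19.
Since η > 1, this is a luxury.

4.19 (luxury)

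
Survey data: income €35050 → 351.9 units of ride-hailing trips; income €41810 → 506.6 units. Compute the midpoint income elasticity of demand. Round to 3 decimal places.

2.049

ΔQ = 506.6 − 351.9 = 154.7; midpoint Q̄ = (351.9 + 506.6)/2 = 429.25.
ΔI = 41810 − 35050 = 6760; midpoint Ī = (35050 + 41810)/2 = 38430.
η = (ΔQ/Q̄) ÷ (ΔI/Ī) = (154.7/429.25) ÷ (6760/38430) = 2.049.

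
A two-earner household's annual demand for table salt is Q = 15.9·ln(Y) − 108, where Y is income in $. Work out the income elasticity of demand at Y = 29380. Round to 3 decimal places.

At Y = 29380: Q = 55.580.
dQ/dY = 15.9/Y = 0.000541184 at this income.
η = (dQ/dY)·(Y/Q) = 0.000541184 × (29380/55.580) = 0.286.

0.286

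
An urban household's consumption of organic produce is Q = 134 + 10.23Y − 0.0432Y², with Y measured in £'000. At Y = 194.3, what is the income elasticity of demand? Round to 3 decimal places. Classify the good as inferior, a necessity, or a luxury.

-2.596 (inferior good)

At Y = 194.3: Q = 490.7814.
dQ/dY = 10.23 − 0.0864Y = -6.55752.
η = (dQ/dY)·(Y/Q) = -6.55752 × (194.3/490.7814) = -2.596.
η < 0 ⇒ inferior good.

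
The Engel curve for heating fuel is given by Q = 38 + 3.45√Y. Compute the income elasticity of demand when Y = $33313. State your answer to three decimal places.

At Y = 33313: Q = 667.689.
dQ/dY = 3.45/(2√Y) = 0.0094511 at this income.
η = (dQ/dY)·(Y/Q) = 0.0094511 × (33313/667.689) = 0.472.

0.472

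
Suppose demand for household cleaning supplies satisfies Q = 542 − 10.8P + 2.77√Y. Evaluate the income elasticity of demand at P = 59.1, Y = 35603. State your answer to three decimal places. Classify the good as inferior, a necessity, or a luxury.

0.613 (necessity)

At P = 59.1, Y = 35603: Q = 426.385.
Holding P constant, ∂Q/∂Y = 2.77/(2√Y) = 0.00734018.
η_Y = (∂Q/∂Y)·(Y/Q) = 0.00734018 × (35603/426.385) = 0.613.
Since 0 < η < 1, this is a necessity.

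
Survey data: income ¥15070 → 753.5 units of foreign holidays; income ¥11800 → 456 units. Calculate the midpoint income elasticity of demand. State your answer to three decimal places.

ΔQ = 456 − 753.5 = -297.5; midpoint Q̄ = (753.5 + 456)/2 = 604.75.
ΔI = 11800 − 15070 = -3270; midpoint Ī = (15070 + 11800)/2 = 13435.
η = (ΔQ/Q̄) ÷ (ΔI/Ī) = (-297.5/604.75) ÷ (-3270/13435) = 2.021.

2.021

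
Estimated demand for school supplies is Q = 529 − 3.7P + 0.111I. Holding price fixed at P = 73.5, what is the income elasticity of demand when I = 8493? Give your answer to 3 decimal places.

At P = 73.5, I = 8493: Q = 1199.773.
Holding P constant, ∂Q/∂I = 0.111.
η_I = (∂Q/∂I)·(I/Q) = 0.111 × (8493/1199.773) = 0.786.

0.786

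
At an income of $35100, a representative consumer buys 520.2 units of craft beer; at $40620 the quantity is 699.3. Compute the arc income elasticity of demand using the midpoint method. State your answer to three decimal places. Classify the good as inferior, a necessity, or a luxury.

2.015 (luxury)

ΔQ = 699.3 − 520.2 = 179.1; midpoint Q̄ = (520.2 + 699.3)/2 = 609.75.
ΔI = 40620 − 35100 = 5520; midpoint Ī = (35100 + 40620)/2 = 37860.
η = (ΔQ/Q̄) ÷ (ΔI/Ī) = (179.1/609.75) ÷ (5520/37860) = 2.015.
η > 1 ⇒ luxury.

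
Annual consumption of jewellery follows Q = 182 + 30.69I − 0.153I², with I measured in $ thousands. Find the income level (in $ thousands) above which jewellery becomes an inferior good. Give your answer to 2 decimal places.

100.29

dQ/dI = 30.69 − 0.306I.
The good is inferior where dQ/dI < 0. Setting dQ/dI = 0 gives I = 30.69 / 0.306 = 100.29.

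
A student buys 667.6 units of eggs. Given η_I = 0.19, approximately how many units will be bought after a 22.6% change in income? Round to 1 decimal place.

696.3

%ΔQ ≈ η × %ΔI = 0.19 × 22.6% = 4.294%.
New Q ≈ 667.6 × (1 + 0.04294) = 696.3.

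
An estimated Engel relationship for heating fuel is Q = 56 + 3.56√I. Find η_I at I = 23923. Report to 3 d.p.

0.454

At I = 23923: Q = 606.627.
dQ/dI = 3.56/(2√I) = 0.0115083 at this income.
η = (dQ/dI)·(I/Q) = 0.0115083 × (23923/606.627) = 0.454.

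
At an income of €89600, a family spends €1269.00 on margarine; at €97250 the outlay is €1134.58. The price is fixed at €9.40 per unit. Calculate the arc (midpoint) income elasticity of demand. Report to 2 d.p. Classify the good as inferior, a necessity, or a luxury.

With a constant price, Q₁ = 1269.00/9.40 = 135.000 and Q₂ = 1134.58/9.40 = 120.700 (equivalently, work directly with expenditure since P cancels).
Midpoint %ΔQ = (1134.58 − 1269.00)/1201.79 = -0.11185; midpoint %ΔI = (97250 − 89600)/93425 = 0.08188.
η = -0.11185 / 0.08188 = -1.37.
η < 0 ⇒ inferior good.

-1.37 (inferior good)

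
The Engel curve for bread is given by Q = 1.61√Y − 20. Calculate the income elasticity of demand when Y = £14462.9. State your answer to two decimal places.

At Y = 14462.9: Q = 173.621.
dQ/dY = 1.61/(2√Y) = 0.00669373 at this income.
η = (dQ/dY)·(Y/Q) = 0.00669373 × (14462.9/173.621) = 0.56.

0.56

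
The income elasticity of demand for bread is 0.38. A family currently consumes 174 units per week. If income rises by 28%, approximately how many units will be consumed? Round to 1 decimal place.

192.5

%ΔQ ≈ η × %ΔI = 0.38 × 28% = 10.64%.
New Q ≈ 174 × (1 + 0.1064) = 192.5.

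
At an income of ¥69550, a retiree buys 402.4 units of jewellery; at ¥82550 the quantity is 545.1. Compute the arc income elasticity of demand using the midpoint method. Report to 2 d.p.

ΔQ = 545.1 − 402.4 = 142.7; midpoint Q̄ = (402.4 + 545.1)/2 = 473.75.
ΔI = 82550 − 69550 = 13000; midpoint Ī = (69550 + 82550)/2 = 76050.
η = (ΔQ/Q̄) ÷ (ΔI/Ī) = (142.7/473.75) ÷ (13000/76050) = 1.76.

1.76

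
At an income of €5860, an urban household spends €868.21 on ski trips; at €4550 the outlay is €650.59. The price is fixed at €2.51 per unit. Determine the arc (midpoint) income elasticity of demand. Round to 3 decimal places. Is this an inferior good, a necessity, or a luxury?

1.139 (luxury)

With a constant price, Q₁ = 868.21/2.51 = 345.900 and Q₂ = 650.59/2.51 = 259.199 (equivalently, work directly with expenditure since P cancels).
Midpoint %ΔQ = (650.59 − 868.21)/759.40 = -0.28657; midpoint %ΔI = (4550 − 5860)/5205 = -0.25168.
η = -0.28657 / -0.25168 = 1.139.
η > 1 ⇒ luxury.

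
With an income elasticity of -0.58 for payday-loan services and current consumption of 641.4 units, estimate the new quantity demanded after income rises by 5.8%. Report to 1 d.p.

619.8

%ΔQ ≈ η × %ΔI = -0.58 × 5.8% = -3.364%.
New Q ≈ 641.4 × (1 − 0.03364) = 619.8.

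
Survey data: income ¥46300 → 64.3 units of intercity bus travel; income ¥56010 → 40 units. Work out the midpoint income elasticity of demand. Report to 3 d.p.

-2.455

ΔQ = 40 − 64.3 = -24.3; midpoint Q̄ = (64.3 + 40)/2 = 52.15.
ΔI = 56010 − 46300 = 9710; midpoint Ī = (46300 + 56010)/2 = 51155.
η = (ΔQ/Q̄) ÷ (ΔI/Ī) = (-24.3/52.15) ÷ (9710/51155) = -2.455.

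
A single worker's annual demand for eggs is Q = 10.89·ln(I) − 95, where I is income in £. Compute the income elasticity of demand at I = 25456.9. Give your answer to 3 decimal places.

0.704

At I = 25456.9: Q = 15.476.
dQ/dI = 10.89/I = 0.000427782 at this income.
η = (dQ/dI)·(I/Q) = 0.000427782 × (25456.9/15.476) = 0.704.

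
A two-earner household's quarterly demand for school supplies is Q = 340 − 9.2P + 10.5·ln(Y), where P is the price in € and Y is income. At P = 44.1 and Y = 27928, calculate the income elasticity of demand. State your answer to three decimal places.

0.251

At P = 44.1, Y = 27928: Q = 41.773.
Holding P constant, ∂Q/∂Y = 10.5/Y = 0.000375967.
η_Y = (∂Q/∂Y)·(Y/Q) = 0.000375967 × (27928/41.773) = 0.251.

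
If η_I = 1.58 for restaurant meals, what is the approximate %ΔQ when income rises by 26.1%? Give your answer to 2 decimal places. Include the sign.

41.24%

%ΔQ ≈ η × %ΔI = 1.58 × 26.1% = 41.24%.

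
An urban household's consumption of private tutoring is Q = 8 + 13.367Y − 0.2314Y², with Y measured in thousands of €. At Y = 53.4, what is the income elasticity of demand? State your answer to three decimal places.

-9.781

At Y = 53.4: Q = 61.9468.
dQ/dY = 13.367 − 0.4628Y = -11.34652.
η = (dQ/dY)·(Y/Q) = -11.34652 × (53.4/61.9468) = -9.781.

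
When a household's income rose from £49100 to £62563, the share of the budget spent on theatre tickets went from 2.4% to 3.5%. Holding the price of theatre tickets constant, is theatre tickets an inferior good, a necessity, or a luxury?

luxury

The budget share rises as income rises, so η > 1.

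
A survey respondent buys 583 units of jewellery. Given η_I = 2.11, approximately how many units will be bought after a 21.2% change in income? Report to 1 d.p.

843.8

%ΔQ ≈ η × %ΔI = 2.11 × 21.2% = 44.732%.
New Q ≈ 583 × (1 + 0.44732) = 843.8.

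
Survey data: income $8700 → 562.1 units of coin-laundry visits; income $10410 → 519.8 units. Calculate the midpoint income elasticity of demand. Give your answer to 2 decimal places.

ΔQ = 519.8 − 562.1 = -42.3; midpoint Q̄ = (562.1 + 519.8)/2 = 540.95.
ΔI = 10410 − 8700 = 1710; midpoint Ī = (8700 + 10410)/2 = 9555.
η = (ΔQ/Q̄) ÷ (ΔI/Ī) = (-42.3/540.95) ÷ (1710/9555) = -0.44.

-0.44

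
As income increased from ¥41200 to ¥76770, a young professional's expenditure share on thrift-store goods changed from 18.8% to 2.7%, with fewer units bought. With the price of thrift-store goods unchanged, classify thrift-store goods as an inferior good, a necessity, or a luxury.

Quantity demanded falls as income rises, so η < 0.

inferior good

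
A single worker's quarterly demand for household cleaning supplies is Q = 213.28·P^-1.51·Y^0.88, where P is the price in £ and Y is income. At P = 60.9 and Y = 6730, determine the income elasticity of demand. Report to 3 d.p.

0.880

For a multiplicative demand Q = A·P^α·Y^β, the income elasticity is β everywhere.
Here β = 0.88, so η = 0.880.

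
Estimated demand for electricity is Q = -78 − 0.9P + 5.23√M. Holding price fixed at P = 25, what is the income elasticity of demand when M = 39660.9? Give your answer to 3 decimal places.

At P = 25, M = 39660.9: Q = 941.057.
Holding P constant, ∂Q/∂M = 5.23/(2√M) = 0.0131308.
η_M = (∂Q/∂M)·(M/Q) = 0.0131308 × (39660.9/941.057) = 0.553.

0.553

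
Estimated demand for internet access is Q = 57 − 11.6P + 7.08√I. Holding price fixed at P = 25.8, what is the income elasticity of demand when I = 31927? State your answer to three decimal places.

At P = 25.8, I = 31927: Q = 1022.783.
Holding P constant, ∂Q/∂I = 7.08/(2√I) = 0.0198118.
η_I = (∂Q/∂I)·(I/Q) = 0.0198118 × (31927/1022.783) = 0.618.

0.618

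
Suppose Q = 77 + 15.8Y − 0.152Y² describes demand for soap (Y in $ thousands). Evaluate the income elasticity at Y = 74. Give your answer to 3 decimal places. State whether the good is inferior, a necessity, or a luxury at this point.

At Y = 74: Q = 413.8480.
dQ/dY = 15.8 − 0.304Y = -6.69600.
η = (dQ/dY)·(Y/Q) = -6.69600 × (74/413.8480) = -1.197.
η < 0 ⇒ inferior good.

-1.197 (inferior good)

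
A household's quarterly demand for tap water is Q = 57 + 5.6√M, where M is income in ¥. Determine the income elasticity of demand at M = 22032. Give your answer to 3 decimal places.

At M = 22032: Q = 888.218.
dQ/dM = 5.6/(2√M) = 0.0188639 at this income.
η = (dQ/dM)·(M/Q) = 0.0188639 × (22032/888.218) = 0.468.

0.468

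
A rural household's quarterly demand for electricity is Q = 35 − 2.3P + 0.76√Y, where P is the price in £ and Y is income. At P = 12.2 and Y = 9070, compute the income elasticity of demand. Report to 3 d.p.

At P = 12.2, Y = 9070: Q = 79.320.
Holding P constant, ∂Q/∂Y = 0.76/(2√Y) = 0.00399006.
η_Y = (∂Q/∂Y)·(Y/Q) = 0.00399006 × (9070/79.320) = 0.456.

0.456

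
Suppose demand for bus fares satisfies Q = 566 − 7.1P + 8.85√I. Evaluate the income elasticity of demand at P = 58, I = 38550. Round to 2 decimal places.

At P = 58, I = 38550: Q = 1891.823.
Holding P constant, ∂Q/∂I = 8.85/(2√I) = 0.0225373.
η_I = (∂Q/∂I)·(I/Q) = 0.0225373 × (38550/1891.823) = 0.46.

0.46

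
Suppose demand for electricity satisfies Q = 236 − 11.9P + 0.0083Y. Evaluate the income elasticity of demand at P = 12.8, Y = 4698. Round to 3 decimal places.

At P = 12.8, Y = 4698: Q = 122.673.
Holding P constant, ∂Q/∂Y = 0.0083.
η_Y = (∂Q/∂Y)·(Y/Q) = 0.0083 × (4698/122.673) = 0.318.

0.318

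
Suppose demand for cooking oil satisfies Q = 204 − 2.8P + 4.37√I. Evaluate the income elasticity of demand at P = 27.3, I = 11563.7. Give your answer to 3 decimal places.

At P = 27.3, I = 11563.7: Q = 597.486.
Holding P constant, ∂Q/∂I = 4.37/(2√I) = 0.020319.
η_I = (∂Q/∂I)·(I/Q) = 0.020319 × (11563.7/597.486) = 0.393.

0.393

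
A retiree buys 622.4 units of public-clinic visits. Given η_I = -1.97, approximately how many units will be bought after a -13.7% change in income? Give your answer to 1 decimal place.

%ΔQ ≈ η × %ΔI = -1.97 × (-13.7%) = 26.989%.
New Q ≈ 622.4 × (1 + 0.26989) = 790.4.

790.4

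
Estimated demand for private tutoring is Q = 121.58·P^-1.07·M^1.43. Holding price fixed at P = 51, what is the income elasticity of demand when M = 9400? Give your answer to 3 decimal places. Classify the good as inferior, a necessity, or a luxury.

For a multiplicative demand Q = A·P^α·M^β, the income elasticity is β everywhere.
Here β = 1.43, so η = 1.430.
Since η > 1, this is a luxury.

1.430 (luxury)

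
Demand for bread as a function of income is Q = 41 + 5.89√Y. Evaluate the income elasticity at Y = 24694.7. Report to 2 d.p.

At Y = 24694.7: Q = 966.587.
dQ/dY = 5.89/(2√Y) = 0.0187406 at this income.
η = (dQ/dY)·(Y/Q) = 0.0187406 × (24694.7/966.587) = 0.48.

0.48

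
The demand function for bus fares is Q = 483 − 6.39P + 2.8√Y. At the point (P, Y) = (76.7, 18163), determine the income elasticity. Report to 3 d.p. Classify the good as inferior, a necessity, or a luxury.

At P = 76.7, Y = 18163: Q = 370.243.
Holding P constant, ∂Q/∂Y = 2.8/(2√Y) = 0.0103881.
η_Y = (∂Q/∂Y)·(Y/Q) = 0.0103881 × (18163/370.243) = 0.510.
Since 0 < η < 1, this is a necessity.

0.510 (necessity)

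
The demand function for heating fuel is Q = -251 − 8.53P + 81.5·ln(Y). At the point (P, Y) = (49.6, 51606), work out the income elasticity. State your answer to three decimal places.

At P = 49.6, Y = 51606: Q = 210.301.
Holding P constant, ∂Q/∂Y = 81.5/Y = 0.00157927.
η_Y = (∂Q/∂Y)·(Y/Q) = 0.00157927 × (51606/210.301) = 0.388.

0.388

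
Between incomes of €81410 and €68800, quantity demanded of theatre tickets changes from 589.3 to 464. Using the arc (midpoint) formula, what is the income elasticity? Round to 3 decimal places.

1.417

ΔQ = 464 − 589.3 = -125.3; midpoint Q̄ = (589.3 + 464)/2 = 526.65.
ΔI = 68800 − 81410 = -12610; midpoint Ī = (81410 + 68800)/2 = 75105.
η = (ΔQ/Q̄) ÷ (ΔI/Ī) = (-125.3/526.65) ÷ (-12610/75105) = 1.417.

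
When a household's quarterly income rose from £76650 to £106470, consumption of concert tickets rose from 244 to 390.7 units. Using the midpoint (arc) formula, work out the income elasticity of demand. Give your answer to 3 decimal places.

1.419

ΔQ = 390.7 − 244 = 146.7; midpoint Q̄ = (244 + 390.7)/2 = 317.35.
ΔI = 106470 − 76650 = 29820; midpoint Ī = (76650 + 106470)/2 = 91560.
η = (ΔQ/Q̄) ÷ (ΔI/Ī) = (146.7/317.35) ÷ (29820/91560) = 1.419.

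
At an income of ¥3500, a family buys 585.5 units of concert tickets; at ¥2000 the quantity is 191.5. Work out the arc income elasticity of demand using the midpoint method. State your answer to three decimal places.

ΔQ = 191.5 − 585.5 = -394; midpoint Q̄ = (585.5 + 191.5)/2 = 388.5.
ΔI = 2000 − 3500 = -1500; midpoint Ī = (3500 + 2000)/2 = 2750.
η = (ΔQ/Q̄) ÷ (ΔI/Ī) = (-394/388.5) ÷ (-1500/2750) = 1.859.

1.859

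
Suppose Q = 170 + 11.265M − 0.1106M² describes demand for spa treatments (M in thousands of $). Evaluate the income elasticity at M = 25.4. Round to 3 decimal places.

At M = 25.4: Q = 384.7763.
dQ/dM = 11.265 − 0.2212M = 5.64652.
η = (dQ/dM)·(M/Q) = 5.64652 × (25.4/384.7763) = 0.373.

0.373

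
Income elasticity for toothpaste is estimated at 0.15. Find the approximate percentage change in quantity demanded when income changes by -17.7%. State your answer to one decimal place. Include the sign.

-2.7%

%ΔQ ≈ η × %ΔI = 0.15 × (-17.7%) = -2.7%.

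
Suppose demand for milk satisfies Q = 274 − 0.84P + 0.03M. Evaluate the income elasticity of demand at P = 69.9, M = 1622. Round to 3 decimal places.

At P = 69.9, M = 1622: Q = 263.944.
Holding P constant, ∂Q/∂M = 0.03.
η_M = (∂Q/∂M)·(M/Q) = 0.03 × (1622/263.944) = 0.184.

0.184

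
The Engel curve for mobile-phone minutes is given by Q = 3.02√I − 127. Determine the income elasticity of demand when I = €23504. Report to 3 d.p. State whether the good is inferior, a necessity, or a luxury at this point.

At I = 23504: Q = 335.997.
dQ/dI = 3.02/(2√I) = 0.00984932 at this income.
η = (dQ/dI)·(I/Q) = 0.00984932 × (23504/335.997) = 0.689.
Since 0 < η < 1, the good is a necessity.

0.689 (necessity)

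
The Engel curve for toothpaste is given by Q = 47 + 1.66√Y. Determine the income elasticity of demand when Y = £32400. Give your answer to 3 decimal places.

At Y = 32400: Q = 345.800.
dQ/dY = 1.66/(2√Y) = 0.00461111 at this income.
η = (dQ/dY)·(Y/Q) = 0.00461111 × (32400/345.800) = 0.432.

0.432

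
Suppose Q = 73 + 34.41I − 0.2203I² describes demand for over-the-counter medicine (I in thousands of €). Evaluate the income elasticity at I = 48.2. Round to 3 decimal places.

0.521

At I = 48.2: Q = 1219.7522.
dQ/dI = 34.41 − 0.4406I = 13.17308.
η = (dQ/dI)·(I/Q) = 13.17308 × (48.2/1219.7522) = 0.521.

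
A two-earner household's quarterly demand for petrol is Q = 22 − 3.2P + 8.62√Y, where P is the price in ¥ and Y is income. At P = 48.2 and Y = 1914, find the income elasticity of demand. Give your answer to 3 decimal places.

0.770

At P = 48.2, Y = 1914: Q = 244.879.
Holding P constant, ∂Q/∂Y = 8.62/(2√Y) = 0.0985159.
η_Y = (∂Q/∂Y)·(Y/Q) = 0.0985159 × (1914/244.879) = 0.770.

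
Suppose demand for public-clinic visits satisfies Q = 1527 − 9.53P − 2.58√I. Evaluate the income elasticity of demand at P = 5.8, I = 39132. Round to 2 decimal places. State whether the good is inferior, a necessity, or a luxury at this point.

-0.27 (inferior good)

At P = 5.8, I = 39132: Q = 961.355.
Holding P constant, ∂Q/∂I = -2.58/(2√I) = -0.00652114.
η_I = (∂Q/∂I)·(I/Q) = -0.00652114 × (39132/961.355) = -0.27.
Since η < 0, this is an inferior good.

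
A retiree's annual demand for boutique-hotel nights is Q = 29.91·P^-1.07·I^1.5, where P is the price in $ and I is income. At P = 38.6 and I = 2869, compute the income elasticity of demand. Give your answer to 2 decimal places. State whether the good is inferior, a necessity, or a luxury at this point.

For a multiplicative demand Q = A·P^α·I^β, the income elasticity is β everywhere.
Here β = 1.5, so η = 1.50.
Since η > 1, this is a luxury.

1.50 (luxury)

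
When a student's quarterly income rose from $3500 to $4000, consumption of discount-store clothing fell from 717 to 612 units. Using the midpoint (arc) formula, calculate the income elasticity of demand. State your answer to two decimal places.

-1.19

ΔQ = 612 − 717 = -105; midpoint Q̄ = (717 + 612)/2 = 664.5.
ΔI = 4000 − 3500 = 500; midpoint Ī = (3500 + 4000)/2 = 3750.
η = (ΔQ/Q̄) ÷ (ΔI/Ī) = (-105/664.5) ÷ (500/3750) = -1.19.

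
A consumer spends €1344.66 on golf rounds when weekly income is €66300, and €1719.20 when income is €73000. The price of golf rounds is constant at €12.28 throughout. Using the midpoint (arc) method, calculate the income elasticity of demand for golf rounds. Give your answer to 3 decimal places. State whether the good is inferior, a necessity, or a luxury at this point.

With a constant price, Q₁ = 1344.66/12.28 = 109.500 and Q₂ = 1719.20/12.28 = 140.000 (equivalently, work directly with expenditure since P cancels).
Midpoint %ΔQ = (1719.20 − 1344.66)/1531.93 = 0.24449; midpoint %ΔI = (73000 − 66300)/69650 = 0.09620.
η = 0.24449 / 0.09620 = 2.542.
η > 1 ⇒ luxury.

2.542 (luxury)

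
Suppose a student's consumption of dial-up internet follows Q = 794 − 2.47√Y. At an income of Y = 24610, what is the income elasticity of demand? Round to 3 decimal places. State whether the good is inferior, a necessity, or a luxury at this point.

At Y = 24610: Q = 406.517.
dQ/dY = -2.47/(2√Y) = -0.00787247 at this income.
η = (dQ/dY)·(Y/Q) = -0.00787247 × (24610/406.517) = -0.477.
Since η < 0, the good is an inferior good.

-0.477 (inferior good)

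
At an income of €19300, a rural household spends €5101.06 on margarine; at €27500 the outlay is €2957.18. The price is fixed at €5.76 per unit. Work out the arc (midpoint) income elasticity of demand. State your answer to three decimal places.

-1.518

With a constant price, Q₁ = 5101.06/5.76 = 885.601 and Q₂ = 2957.18/5.76 = 513.399 (equivalently, work directly with expenditure since P cancels).
Midpoint %ΔQ = (2957.18 − 5101.06)/4029.12 = -0.53210; midpoint %ΔI = (27500 − 19300)/23400 = 0.35043.
η = -0.53210 / 0.35043 = -1.518.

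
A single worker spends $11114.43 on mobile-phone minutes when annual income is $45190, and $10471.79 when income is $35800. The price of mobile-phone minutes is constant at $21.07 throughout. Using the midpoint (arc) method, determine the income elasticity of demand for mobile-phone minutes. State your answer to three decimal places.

With a constant price, Q₁ = 11114.43/21.07 = 527.500 and Q₂ = 10471.79/21.07 = 497.000 (equivalently, work directly with expenditure since P cancels).
Midpoint %ΔQ = (10471.79 − 11114.43)/10793.11 = -0.05954; midpoint %ΔI = (35800 − 45190)/40495 = -0.23188.
η = -0.05954 / -0.23188 = 0.257.

0.257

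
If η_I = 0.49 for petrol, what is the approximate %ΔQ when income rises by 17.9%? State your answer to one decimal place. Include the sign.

8.8%

%ΔQ ≈ η × %ΔI = 0.49 × 17.9% = 8.8%.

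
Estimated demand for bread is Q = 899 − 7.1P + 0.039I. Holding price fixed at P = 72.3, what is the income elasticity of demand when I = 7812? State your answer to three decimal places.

At P = 72.3, I = 7812: Q = 690.338.
Holding P constant, ∂Q/∂I = 0.039.
η_I = (∂Q/∂I)·(I/Q) = 0.039 × (7812/690.338) = 0.441.

0.441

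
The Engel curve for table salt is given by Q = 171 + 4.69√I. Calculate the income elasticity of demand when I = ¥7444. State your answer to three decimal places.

At I = 7444: Q = 575.647.
dQ/dI = 4.69/(2√I) = 0.0271794 at this income.
η = (dQ/dI)·(I/Q) = 0.0271794 × (7444/575.647) = 0.351.

0.351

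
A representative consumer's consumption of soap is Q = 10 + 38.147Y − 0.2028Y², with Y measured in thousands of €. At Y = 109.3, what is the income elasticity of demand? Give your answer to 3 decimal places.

-0.385

At Y = 109.3: Q = 1756.7189.
dQ/dY = 38.147 − 0.4056Y = -6.18508.
η = (dQ/dY)·(Y/Q) = -6.18508 × (109.3/1756.7189) = -0.385.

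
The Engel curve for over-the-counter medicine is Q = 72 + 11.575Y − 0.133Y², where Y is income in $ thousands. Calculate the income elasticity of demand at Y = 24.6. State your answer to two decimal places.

At Y = 24.6: Q = 276.2587.
dQ/dY = 11.575 − 0.266Y = 5.03140.
η = (dQ/dY)·(Y/Q) = 5.03140 × (24.6/276.2587) = 0.45.

0.45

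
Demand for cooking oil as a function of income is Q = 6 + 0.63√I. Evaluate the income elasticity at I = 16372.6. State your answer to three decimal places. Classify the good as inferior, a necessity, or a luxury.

0.465 (necessity)

At I = 16372.6: Q = 86.612.
dQ/dI = 0.63/(2√I) = 0.00246179 at this income.
η = (dQ/dI)·(I/Q) = 0.00246179 × (16372.6/86.612) = 0.465.
Since 0 < η < 1, the good is a necessity.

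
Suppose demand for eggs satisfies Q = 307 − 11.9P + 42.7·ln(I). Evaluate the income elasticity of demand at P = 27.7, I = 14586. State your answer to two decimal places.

0.11

At P = 27.7, I = 14586: Q = 386.770.
Holding P constant, ∂Q/∂I = 42.7/I = 0.00292746.
η_I = (∂Q/∂I)·(I/Q) = 0.00292746 × (14586/386.770) = 0.11.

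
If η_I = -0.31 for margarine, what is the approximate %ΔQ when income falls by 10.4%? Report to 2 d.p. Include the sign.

%ΔQ ≈ η × %ΔI = -0.31 × (-10.4%) = 3.22%.

3.22%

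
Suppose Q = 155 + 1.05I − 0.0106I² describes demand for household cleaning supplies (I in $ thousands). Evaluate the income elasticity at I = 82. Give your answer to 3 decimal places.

At I = 82: Q = 169.8256.
dQ/dI = 1.05 − 0.0212I = -0.68840.
η = (dQ/dI)·(I/Q) = -0.68840 × (82/169.8256) = -0.332.

-0.332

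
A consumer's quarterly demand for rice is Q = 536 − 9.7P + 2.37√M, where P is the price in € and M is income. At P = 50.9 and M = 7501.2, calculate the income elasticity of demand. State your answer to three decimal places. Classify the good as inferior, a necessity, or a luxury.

0.415 (necessity)

At P = 50.9, M = 7501.2: Q = 247.534.
Holding P constant, ∂Q/∂M = 2.37/(2√M) = 0.0136821.
η_M = (∂Q/∂M)·(M/Q) = 0.0136821 × (7501.2/247.534) = 0.415.
Since 0 < η < 1, this is a necessity.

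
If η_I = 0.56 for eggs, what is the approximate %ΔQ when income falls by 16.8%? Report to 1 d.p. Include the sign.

%ΔQ ≈ η × %ΔI = 0.56 × (-16.8%) = -9.4%.

-9.4%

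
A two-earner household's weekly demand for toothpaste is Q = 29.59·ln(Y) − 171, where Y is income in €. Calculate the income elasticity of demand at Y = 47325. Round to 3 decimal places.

0.201

At Y = 47325: Q = 147.530.
dQ/dY = 29.59/Y = 0.000625251 at this income.
η = (dQ/dY)·(Y/Q) = 0.000625251 × (47325/147.530) = 0.201.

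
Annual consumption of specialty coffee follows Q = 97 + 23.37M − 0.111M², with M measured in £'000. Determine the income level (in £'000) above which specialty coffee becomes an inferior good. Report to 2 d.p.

105.27

dQ/dM = 23.37 − 0.222M.
The good is inferior where dQ/dM < 0. Setting dQ/dM = 0 gives M = 23.37 / 0.222 = 105.27.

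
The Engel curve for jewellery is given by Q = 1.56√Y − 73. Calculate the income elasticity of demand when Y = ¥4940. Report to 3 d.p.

At Y = 4940: Q = 36.645.
dQ/dY = 1.56/(2√Y) = 0.0110977 at this income.
η = (dQ/dY)·(Y/Q) = 0.0110977 × (4940/36.645) = 1.496.

1.496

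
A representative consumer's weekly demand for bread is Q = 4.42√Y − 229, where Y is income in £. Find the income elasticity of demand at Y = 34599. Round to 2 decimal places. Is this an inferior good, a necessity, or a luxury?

At Y = 34599: Q = 593.156.
dQ/dY = 4.42/(2√Y) = 0.0118812 at this income.
η = (dQ/dY)·(Y/Q) = 0.0118812 × (34599/593.156) = 0.69.
Since 0 < η < 1, the good is a necessity.

0.69 (necessity)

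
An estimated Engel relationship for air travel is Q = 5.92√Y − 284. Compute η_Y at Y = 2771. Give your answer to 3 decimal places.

At Y = 2771: Q = 27.631.
dQ/dY = 5.92/(2√Y) = 0.0562307 at this income.
η = (dQ/dY)·(Y/Q) = 0.0562307 × (2771/27.631) = 5.639.

5.639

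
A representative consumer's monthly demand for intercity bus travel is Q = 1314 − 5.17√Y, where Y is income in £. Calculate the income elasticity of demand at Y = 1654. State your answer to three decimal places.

-0.095

At Y = 1654: Q = 1103.739.
dQ/dY = -5.17/(2√Y) = -0.0635613 at this income.
η = (dQ/dY)·(Y/Q) = -0.0635613 × (1654/1103.739) = -0.095.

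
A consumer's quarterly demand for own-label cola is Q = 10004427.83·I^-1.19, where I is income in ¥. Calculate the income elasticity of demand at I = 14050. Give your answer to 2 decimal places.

For Q = A·I^β the income elasticity is constant and equal to β.
Here β = -1.19, so η = -1.19.

-1.19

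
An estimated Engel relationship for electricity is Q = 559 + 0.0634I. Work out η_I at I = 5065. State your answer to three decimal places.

At I = 5065: Q = 880.121.
dQ/dI = 0.0634.
η = (dQ/dI)·(I/Q) = 0.0634 × (5065/880.121) = 0.365.

0.365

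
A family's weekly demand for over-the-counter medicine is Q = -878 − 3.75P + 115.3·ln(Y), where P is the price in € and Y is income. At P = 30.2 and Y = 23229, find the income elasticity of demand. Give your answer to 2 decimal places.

0.69

At P = 30.2, Y = 23229: Q = 167.879.
Holding P constant, ∂Q/∂Y = 115.3/Y = 0.00496362.
η_Y = (∂Q/∂Y)·(Y/Q) = 0.00496362 × (23229/167.879) = 0.69.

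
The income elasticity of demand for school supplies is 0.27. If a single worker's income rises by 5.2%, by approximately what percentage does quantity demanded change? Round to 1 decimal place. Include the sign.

%ΔQ ≈ η × %ΔI = 0.27 × 5.2% = 1.4%.

1.4%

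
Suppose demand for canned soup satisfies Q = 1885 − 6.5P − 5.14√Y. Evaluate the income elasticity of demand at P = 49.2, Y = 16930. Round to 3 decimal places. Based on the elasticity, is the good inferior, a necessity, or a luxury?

-0.373 (inferior good)

At P = 49.2, Y = 16930: Q = 896.407.
Holding P constant, ∂Q/∂Y = -5.14/(2√Y) = -0.0197517.
η_Y = (∂Q/∂Y)·(Y/Q) = -0.0197517 × (16930/896.407) = -0.373.
Since η < 0, this is an inferior good.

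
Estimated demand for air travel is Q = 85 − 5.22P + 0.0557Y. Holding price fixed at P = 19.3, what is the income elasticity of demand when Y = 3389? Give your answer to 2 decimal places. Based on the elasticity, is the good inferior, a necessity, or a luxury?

At P = 19.3, Y = 3389: Q = 173.021.
Holding P constant, ∂Q/∂Y = 0.0557.
η_Y = (∂Q/∂Y)·(Y/Q) = 0.0557 × (3389/173.021) = 1.09.
Since η > 1, this is a luxury.

1.09 (luxury)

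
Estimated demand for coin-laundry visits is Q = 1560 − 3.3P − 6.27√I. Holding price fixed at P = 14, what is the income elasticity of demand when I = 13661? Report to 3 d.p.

-0.469

At P = 14, I = 13661: Q = 780.961.
Holding P constant, ∂Q/∂I = -6.27/(2√I) = -0.0268223.
η_I = (∂Q/∂I)·(I/Q) = -0.0268223 × (13661/780.961) = -0.469.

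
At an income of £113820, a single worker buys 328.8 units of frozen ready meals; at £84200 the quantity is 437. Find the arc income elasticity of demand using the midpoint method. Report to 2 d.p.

-0.94

ΔQ = 437 − 328.8 = 108.2; midpoint Q̄ = (328.8 + 437)/2 = 382.9.
ΔI = 84200 − 113820 = -29620; midpoint Ī = (113820 + 84200)/2 = 99010.
η = (ΔQ/Q̄) ÷ (ΔI/Ī) = (108.2/382.9) ÷ (-29620/99010) = -0.94.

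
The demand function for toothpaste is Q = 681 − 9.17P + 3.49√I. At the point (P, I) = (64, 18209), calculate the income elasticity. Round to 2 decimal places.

At P = 64, I = 18209: Q = 565.063.
Holding P constant, ∂Q/∂I = 3.49/(2√I) = 0.0129316.
η_I = (∂Q/∂I)·(I/Q) = 0.0129316 × (18209/565.063) = 0.42.

0.42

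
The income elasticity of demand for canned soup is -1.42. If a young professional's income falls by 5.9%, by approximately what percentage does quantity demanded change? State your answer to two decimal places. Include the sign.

%ΔQ ≈ η × %ΔI = -1.42 × (-5.9%) = 8.38%.

8.38%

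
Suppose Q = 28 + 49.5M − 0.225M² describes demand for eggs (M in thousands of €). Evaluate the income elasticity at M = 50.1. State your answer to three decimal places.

At M = 50.1: Q = 1943.1978.
dQ/dM = 49.5 − 0.45M = 26.95500.
η = (dQ/dM)·(M/Q) = 26.95500 × (50.1/1943.1978) = 0.695.

0.695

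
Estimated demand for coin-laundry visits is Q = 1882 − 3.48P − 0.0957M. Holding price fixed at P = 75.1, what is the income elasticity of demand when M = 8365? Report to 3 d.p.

At P = 75.1, M = 8365: Q = 820.122.
Holding P constant, ∂Q/∂M = −0.0957.
η_M = (∂Q/∂M)·(M/Q) = -0.0957 × (8365/820.122) = -0.976.

-0.976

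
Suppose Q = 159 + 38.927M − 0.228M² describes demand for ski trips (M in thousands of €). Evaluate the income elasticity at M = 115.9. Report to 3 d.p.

At M = 115.9: Q = 1607.9586.
dQ/dM = 38.927 − 0.456M = -13.92340.
η = (dQ/dM)·(M/Q) = -13.92340 × (115.9/1607.9586) = -1.004.

-1.004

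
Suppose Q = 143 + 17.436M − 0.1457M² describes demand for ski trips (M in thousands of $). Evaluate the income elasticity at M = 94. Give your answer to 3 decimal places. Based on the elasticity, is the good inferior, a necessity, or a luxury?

At M = 94: Q = 494.5788.
dQ/dM = 17.436 − 0.2914M = -9.95560.
η = (dQ/dM)·(M/Q) = -9.95560 × (94/494.5788) = -1.892.
η < 0 ⇒ inferior good.

-1.892 (inferior good)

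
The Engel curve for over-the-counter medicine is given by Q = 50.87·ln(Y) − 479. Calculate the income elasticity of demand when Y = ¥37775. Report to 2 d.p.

0.89

At Y = 37775: Q = 57.139.
dQ/dY = 50.87/Y = 0.00134666 at this income.
η = (dQ/dY)·(Y/Q) = 0.00134666 × (37775/57.139) = 0.89.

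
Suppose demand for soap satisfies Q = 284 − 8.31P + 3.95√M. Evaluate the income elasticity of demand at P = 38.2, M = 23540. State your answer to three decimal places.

0.529

At P = 38.2, M = 23540: Q = 572.597.
Holding P constant, ∂Q/∂M = 3.95/(2√M) = 0.0128725.
η_M = (∂Q/∂M)·(M/Q) = 0.0128725 × (23540/572.597) = 0.529.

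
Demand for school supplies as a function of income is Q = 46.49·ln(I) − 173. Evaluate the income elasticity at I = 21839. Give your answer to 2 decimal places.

At I = 21839: Q = 291.503.
dQ/dI = 46.49/I = 0.00212876 at this income.
η = (dQ/dI)·(I/Q) = 0.00212876 × (21839/291.503) = 0.16.

0.16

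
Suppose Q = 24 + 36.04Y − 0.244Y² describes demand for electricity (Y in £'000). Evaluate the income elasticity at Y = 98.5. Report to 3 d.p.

-0.982

At Y = 98.5: Q = 1206.5910.
dQ/dY = 36.04 − 0.488Y = -12.02800.
η = (dQ/dY)·(Y/Q) = -12.02800 × (98.5/1206.5910) = -0.982.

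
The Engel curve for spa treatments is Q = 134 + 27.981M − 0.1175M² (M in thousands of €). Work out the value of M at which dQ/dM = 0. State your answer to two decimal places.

119.07

dQ/dM = 27.981 − 0.235M.
The good is inferior where dQ/dM < 0. Setting dQ/dM = 0 gives M = 27.981 / 0.235 = 119.07.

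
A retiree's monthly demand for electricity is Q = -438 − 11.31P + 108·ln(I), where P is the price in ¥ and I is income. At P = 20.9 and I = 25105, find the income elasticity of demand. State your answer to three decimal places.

At P = 20.9, I = 25105: Q = 419.750.
Holding P constant, ∂Q/∂I = 108/I = 0.00430193.
η_I = (∂Q/∂I)·(I/Q) = 0.00430193 × (25105/419.750) = 0.257.

0.257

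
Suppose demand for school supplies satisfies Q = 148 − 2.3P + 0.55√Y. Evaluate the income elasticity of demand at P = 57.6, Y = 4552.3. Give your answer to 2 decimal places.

0.35

At P = 57.6, Y = 4552.3: Q = 52.629.
Holding P constant, ∂Q/∂Y = 0.55/(2√Y) = 0.00407584.
η_Y = (∂Q/∂Y)·(Y/Q) = 0.00407584 × (4552.3/52.629) = 0.35.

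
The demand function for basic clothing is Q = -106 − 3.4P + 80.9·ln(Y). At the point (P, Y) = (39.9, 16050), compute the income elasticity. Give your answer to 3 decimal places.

0.149

At P = 39.9, Y = 16050: Q = 541.732.
Holding P constant, ∂Q/∂Y = 80.9/Y = 0.0050405.
η_Y = (∂Q/∂Y)·(Y/Q) = 0.0050405 × (16050/541.732) = 0.149.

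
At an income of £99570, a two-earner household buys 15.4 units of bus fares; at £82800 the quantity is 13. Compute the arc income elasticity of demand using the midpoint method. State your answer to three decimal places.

ΔQ = 13 − 15.4 = -2.4; midpoint Q̄ = (15.4 + 13)/2 = 14.2.
ΔI = 82800 − 99570 = -16770; midpoint Ī = (99570 + 82800)/2 = 91185.
η = (ΔQ/Q̄) ÷ (ΔI/Ī) = (-2.4/14.2) ÷ (-16770/91185) = 0.919.

0.919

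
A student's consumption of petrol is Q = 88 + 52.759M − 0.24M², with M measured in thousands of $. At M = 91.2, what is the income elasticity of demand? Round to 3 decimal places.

At M = 91.2: Q = 2903.4352.
dQ/dM = 52.759 − 0.48M = 8.98300.
η = (dQ/dM)·(M/Q) = 8.98300 × (91.2/2903.4352) = 0.282.

0.282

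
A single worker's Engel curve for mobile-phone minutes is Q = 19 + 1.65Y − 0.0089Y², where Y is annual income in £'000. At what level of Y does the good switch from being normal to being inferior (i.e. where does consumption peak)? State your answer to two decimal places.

92.70

dQ/dY = 1.65 − 0.0178Y.
The good is inferior where dQ/dY < 0. Setting dQ/dY = 0 gives Y = 1.65 / 0.0178 = 92.70.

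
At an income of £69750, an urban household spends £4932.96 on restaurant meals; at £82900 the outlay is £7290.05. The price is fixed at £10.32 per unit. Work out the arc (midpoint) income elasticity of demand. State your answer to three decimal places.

2.239

With a constant price, Q₁ = 4932.96/10.32 = 478.000 and Q₂ = 7290.05/10.32 = 706.400 (equivalently, work directly with expenditure since P cancels).
Midpoint %ΔQ = (7290.05 − 4932.96)/6111.51 = 0.38568; midpoint %ΔI = (82900 − 69750)/76325 = 0.17229.
η = 0.38568 / 0.17229 = 2.239.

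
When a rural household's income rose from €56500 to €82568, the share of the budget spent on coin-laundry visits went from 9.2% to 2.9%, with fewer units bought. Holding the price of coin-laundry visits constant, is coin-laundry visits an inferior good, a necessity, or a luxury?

Quantity demanded falls as income rises, so η < 0.

inferior good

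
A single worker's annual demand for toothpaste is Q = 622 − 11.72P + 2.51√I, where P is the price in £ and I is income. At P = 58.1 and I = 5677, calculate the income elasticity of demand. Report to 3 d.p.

At P = 58.1, I = 5677: Q = 130.186.
Holding P constant, ∂Q/∂I = 2.51/(2√I) = 0.0166565.
η_I = (∂Q/∂I)·(I/Q) = 0.0166565 × (5677/130.186) = 0.726.

0.726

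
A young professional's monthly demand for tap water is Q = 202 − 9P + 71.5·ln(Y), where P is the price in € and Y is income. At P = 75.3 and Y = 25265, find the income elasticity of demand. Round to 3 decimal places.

0.287

At P = 75.3, Y = 25265: Q = 249.108.
Holding P constant, ∂Q/∂Y = 71.5/Y = 0.00283.
η_Y = (∂Q/∂Y)·(Y/Q) = 0.00283 × (25265/249.108) = 0.287.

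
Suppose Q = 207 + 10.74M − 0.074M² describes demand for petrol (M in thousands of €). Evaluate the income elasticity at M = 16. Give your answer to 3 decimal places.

At M = 16: Q = 359.8960.
dQ/dM = 10.74 − 0.148M = 8.37200.
η = (dQ/dM)·(M/Q) = 8.37200 × (16/359.8960) = 0.372.

0.372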